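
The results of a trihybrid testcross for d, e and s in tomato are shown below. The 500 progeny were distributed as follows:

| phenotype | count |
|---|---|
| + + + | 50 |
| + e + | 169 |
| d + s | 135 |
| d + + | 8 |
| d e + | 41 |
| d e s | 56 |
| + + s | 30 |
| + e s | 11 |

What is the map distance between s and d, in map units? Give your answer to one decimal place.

The two most frequent reciprocal classes, d + s and + e +, are the parental types, so the F1 was d + s / + e +.
The two rarest classes, d + + and + e s, are the double crossovers. Comparing them with the parentals, only the s allele has switched, so s is the middle locus and the order is d – s – e.
Crossovers in the d–s interval produce the single-crossover classes + + s and d e + (30 + 41 = 71) plus the double crossovers (19).
RF(d–s) = (71 + 19) / 500 = 90/500 = 0.1800 → 18.0 map units.

18.0 map units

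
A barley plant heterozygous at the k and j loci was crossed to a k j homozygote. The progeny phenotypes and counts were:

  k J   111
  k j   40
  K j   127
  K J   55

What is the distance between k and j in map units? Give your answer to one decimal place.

28.5 map units

The two most frequent classes, K j (127) and k J (111), are the parental types, so the F1 was K j / k J.
The recombinant classes are K J and k j: 55 + 40 = 95.
Recombination frequency = 95/333 = 0.2853 ≈ 28.5%, i.e. 28.5 map units.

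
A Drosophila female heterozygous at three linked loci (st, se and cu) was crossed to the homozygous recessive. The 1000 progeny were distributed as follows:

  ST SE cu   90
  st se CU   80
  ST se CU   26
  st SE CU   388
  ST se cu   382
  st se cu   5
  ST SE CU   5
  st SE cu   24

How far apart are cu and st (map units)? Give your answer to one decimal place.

The two most frequent reciprocal classes, ST se cu and st SE CU, are the parental types, so the F1 was ST se cu / st SE CU.
The two rarest classes, st se cu and ST SE CU, are the double crossovers. Comparing them with the parentals, only the st allele has switched, so st is the middle locus and the order is se – st – cu.
Crossovers in the st–cu interval produce the single-crossover classes ST se CU and st SE cu (26 + 24 = 50) plus the double crossovers (10).
RF(st–cu) = (50 + 10) / 1000 = 60/1000 = 0.0600 → 6.0 map units.

6.0 map units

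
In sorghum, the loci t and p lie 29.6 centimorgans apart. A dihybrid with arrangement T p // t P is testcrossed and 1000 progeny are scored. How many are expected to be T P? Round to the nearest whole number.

148

A map distance of 29.6 centimorgans corresponds to a recombination frequency of 0.296.
The F1 is T p / t P, so T P is a recombinant gamete class with expected frequency r/2 = 0.296/2 = 0.1480.
Expected number = 0.1480 × 1000 = 148.00 ≈ 148.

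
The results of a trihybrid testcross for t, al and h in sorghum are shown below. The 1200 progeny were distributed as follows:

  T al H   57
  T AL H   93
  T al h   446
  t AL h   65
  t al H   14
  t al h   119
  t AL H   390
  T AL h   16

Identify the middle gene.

The two most frequent reciprocal classes, t AL H and T al h, are the parental types, so the F1 was t AL H / T al h.
The two rarest classes, t al H and T AL h, are the double crossovers. Comparing them with the parentals, only the al allele has switched, so al is the middle locus and the order is h – al – t.

al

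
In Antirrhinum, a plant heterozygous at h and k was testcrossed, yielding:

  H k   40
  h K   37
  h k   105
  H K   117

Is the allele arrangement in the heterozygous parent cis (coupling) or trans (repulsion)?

The two most frequent classes are H K (117) and h k (105); these are the parental (non-recombinant) types.
So the F1 carried H K on one chromosome and h k on the other — the recessive alleles are on the same chromosome (cis / coupling).

cis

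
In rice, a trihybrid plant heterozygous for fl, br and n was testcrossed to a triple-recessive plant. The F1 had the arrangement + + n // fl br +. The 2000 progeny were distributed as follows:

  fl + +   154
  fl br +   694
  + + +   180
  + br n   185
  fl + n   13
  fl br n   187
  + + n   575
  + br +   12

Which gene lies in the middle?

fl

The two rarest classes, fl + n and + br +, are the double crossovers. Comparing them with the parentals, only the fl allele has switched, so fl is the middle locus and the order is br – fl – n.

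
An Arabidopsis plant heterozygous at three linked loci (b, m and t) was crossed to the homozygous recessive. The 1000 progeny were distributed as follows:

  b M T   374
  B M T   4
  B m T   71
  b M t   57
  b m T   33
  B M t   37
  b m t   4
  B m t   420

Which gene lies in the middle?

The two most frequent reciprocal classes, b M T and B m t, are the parental types, so the F1 was b M T / B m t.
The two rarest classes, B M T and b m t, are the double crossovers. Comparing them with the parentals, only the b allele has switched, so b is the middle locus and the order is t – b – m.

b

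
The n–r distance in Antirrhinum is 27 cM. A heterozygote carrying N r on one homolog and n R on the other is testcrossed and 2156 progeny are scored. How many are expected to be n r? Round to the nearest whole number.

A map distance of 27 cM corresponds to a recombination frequency of 0.270.
The F1 is N r / n R, so n r is a recombinant gamete class with expected frequency r/2 = 0.270/2 = 0.1350.
Expected number = 0.1350 × 2156 = 291.06 ≈ 291.

291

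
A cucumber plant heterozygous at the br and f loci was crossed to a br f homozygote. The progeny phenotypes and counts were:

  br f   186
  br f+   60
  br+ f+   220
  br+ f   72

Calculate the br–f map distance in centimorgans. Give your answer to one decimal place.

24.5 centimorgans

The two most frequent classes, br+ f+ (220) and br f (186), are the parental types, so the F1 was br+ f+ / br f.
The recombinant classes are br+ f and br f+: 72 + 60 = 132.
Recombination frequency = 132/538 = 0.2454 ≈ 24.5%, i.e. 24.5 centimorgans.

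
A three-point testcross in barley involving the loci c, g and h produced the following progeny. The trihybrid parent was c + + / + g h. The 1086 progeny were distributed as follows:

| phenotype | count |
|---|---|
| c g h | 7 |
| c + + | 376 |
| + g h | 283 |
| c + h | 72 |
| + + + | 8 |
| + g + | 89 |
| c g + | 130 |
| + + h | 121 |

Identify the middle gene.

c

The two rarest classes, + + + and c g h, are the double crossovers. Comparing them with the parentals, only the c allele has switched, so c is the middle locus and the order is h – c – g.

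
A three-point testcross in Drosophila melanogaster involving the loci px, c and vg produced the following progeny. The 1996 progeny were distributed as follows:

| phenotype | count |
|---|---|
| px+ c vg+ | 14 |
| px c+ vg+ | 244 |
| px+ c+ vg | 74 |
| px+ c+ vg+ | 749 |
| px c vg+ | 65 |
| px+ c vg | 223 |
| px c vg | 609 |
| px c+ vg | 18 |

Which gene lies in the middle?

c

The two most frequent reciprocal classes, px c vg and px+ c+ vg+, are the parental types, so the F1 was px c vg / px+ c+ vg+.
The two rarest classes, px c+ vg and px+ c vg+, are the double crossovers. Comparing them with the parentals, only the c allele has switched, so c is the middle locus and the order is px – c – vg.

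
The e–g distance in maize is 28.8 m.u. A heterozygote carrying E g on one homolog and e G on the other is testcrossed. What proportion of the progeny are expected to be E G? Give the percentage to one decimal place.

14.4%

A map distance of 28.8 m.u. corresponds to a recombination frequency of 0.288.
The F1 is E g / e G, so E G is a recombinant gamete class with expected frequency r/2 = 0.288/2 = 0.1440.
That is 0.1440 = 14.4% of the progeny.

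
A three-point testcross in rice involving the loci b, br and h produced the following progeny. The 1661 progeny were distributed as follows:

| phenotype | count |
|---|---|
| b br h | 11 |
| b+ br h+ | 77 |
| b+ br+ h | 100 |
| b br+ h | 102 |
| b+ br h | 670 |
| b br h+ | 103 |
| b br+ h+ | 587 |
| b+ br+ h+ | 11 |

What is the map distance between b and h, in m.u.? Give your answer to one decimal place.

The two most frequent reciprocal classes, b+ br h and b br+ h+, are the parental types, so the F1 was b+ br h / b br+ h+.
The two rarest classes, b br h and b+ br+ h+, are the double crossovers. Comparing them with the parentals, only the b allele has switched, so b is the middle locus and the order is h – b – br.
Crossovers in the h–b interval produce the single-crossover classes b+ br h+ and b br+ h (77 + 102 = 179) plus the double crossovers (22).
RF(h–b) = (179 + 22) / 1661 = 201/1661 = 0.1210 → 12.1 m.u.

12.1 m.u.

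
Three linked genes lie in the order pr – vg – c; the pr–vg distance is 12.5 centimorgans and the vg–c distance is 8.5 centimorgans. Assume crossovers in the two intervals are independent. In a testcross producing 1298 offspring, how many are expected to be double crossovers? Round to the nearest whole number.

14

Map distances give recombination frequencies of 0.125 and 0.085 for the two intervals.
With no interference, expected double-crossover frequency = 0.125 × 0.085 = 0.01063.
Expected number = 0.01063 × 1298 = 13.79 ≈ 14.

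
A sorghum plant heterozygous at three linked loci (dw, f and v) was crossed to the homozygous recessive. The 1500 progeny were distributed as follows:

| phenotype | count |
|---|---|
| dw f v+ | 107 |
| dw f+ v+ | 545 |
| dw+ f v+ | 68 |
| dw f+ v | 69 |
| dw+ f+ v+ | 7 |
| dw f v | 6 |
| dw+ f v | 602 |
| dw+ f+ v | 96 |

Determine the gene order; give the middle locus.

The two most frequent reciprocal classes, dw f+ v+ and dw+ f v, are the parental types, so the F1 was dw f+ v+ / dw+ f v.
The two rarest classes, dw+ f+ v+ and dw f v, are the double crossovers. Comparing them with the parentals, only the dw allele has switched, so dw is the middle locus and the order is v – dw – f.

dw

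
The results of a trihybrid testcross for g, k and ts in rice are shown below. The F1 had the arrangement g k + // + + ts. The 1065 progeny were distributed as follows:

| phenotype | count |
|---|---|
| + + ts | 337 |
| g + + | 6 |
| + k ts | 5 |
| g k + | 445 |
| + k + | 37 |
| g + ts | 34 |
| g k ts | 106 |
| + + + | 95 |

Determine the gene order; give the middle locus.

The two rarest classes, g + + and + k ts, are the double crossovers. Comparing them with the parentals, only the k allele has switched, so k is the middle locus and the order is g – k – ts.

k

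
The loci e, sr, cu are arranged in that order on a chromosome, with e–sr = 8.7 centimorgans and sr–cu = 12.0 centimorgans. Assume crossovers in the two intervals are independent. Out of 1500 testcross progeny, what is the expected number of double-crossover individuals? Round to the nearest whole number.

16

Map distances give recombination frequencies of 0.087 and 0.120 for the two intervals.
With no interference, expected double-crossover frequency = 0.087 × 0.120 = 0.01044.
Expected number = 0.01044 × 1500 = 15.66 ≈ 16.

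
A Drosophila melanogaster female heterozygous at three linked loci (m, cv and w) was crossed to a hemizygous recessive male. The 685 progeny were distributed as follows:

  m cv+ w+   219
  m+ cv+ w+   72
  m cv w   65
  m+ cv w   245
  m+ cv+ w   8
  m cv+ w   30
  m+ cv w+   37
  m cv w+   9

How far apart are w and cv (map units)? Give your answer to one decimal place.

12.3 map units

The two most frequent reciprocal classes, m+ cv w and m cv+ w+, are the parental types, so the F1 was m+ cv w / m cv+ w+.
The two rarest classes, m+ cv+ w and m cv w+, are the double crossovers. Comparing them with the parentals, only the cv allele has switched, so cv is the middle locus and the order is w – cv – m.
Crossovers in the w–cv interval produce the single-crossover classes m+ cv w+ and m cv+ w (37 + 30 = 67) plus the double crossovers (17).
RF(w–cv) = (67 + 17) / 685 = 84/685 = 0.1226 → 12.3 map units.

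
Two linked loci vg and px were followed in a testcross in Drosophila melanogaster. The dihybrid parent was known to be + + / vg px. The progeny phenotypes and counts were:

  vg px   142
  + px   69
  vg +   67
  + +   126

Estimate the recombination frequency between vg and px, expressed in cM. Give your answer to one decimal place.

The recombinant classes are + px and vg +: 69 + 67 = 136.
Recombination frequency = 136/404 = 0.3366 ≈ 33.7%, i.e. 33.7 cM.

33.7 cM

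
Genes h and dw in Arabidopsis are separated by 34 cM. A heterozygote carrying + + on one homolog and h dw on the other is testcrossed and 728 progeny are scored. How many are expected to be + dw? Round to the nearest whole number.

124

A map distance of 34 cM corresponds to a recombination frequency of 0.340.
The F1 is + + / h dw, so + dw is a recombinant gamete class with expected frequency r/2 = 0.340/2 = 0.1700.
Expected number = 0.1700 × 728 = 123.76 ≈ 124.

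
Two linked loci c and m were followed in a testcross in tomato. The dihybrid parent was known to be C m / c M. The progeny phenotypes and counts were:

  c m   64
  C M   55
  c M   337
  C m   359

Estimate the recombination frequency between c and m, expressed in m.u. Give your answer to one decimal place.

14.6 m.u.

The recombinant classes are C M and c m: 55 + 64 = 119.
Recombination frequency = 119/815 = 0.1460 ≈ 14.6%, i.e. 14.6 m.u.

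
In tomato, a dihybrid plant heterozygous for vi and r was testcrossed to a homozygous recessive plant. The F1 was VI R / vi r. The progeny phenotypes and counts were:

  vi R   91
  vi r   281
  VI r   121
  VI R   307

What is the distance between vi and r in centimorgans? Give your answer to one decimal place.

The recombinant classes are VI r and vi R: 121 + 91 = 212.
Recombination frequency = 212/800 = 0.2650 ≈ 26.5%, i.e. 26.5 centimorgans.

26.5 centimorgans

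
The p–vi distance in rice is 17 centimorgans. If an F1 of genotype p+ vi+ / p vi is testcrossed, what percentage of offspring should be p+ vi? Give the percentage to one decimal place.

A map distance of 17 centimorgans corresponds to a recombination frequency of 0.170.
The F1 is p+ vi+ / p vi, so p+ vi is a recombinant gamete class with expected frequency r/2 = 0.170/2 = 0.0850.
That is 0.0850 = 8.5% of the progeny.

8.5%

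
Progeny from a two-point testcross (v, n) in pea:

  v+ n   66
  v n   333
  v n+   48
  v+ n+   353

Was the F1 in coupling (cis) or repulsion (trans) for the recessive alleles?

cis

The two most frequent classes are v+ n+ (353) and v n (333); these are the parental (non-recombinant) types.
So the F1 carried v+ n+ on one chromosome and v n on the other — the recessive alleles are on the same chromosome (cis / coupling).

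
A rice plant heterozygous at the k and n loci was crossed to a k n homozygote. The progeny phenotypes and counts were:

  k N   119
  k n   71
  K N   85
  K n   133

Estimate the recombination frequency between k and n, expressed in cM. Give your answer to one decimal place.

38.2 cM

The two most frequent classes, K n (133) and k N (119), are the parental types, so the F1 was K n / k N.
The recombinant classes are K N and k n: 85 + 71 = 156.
Recombination frequency = 156/408 = 0.3824 ≈ 38.2%, i.e. 38.2 cM.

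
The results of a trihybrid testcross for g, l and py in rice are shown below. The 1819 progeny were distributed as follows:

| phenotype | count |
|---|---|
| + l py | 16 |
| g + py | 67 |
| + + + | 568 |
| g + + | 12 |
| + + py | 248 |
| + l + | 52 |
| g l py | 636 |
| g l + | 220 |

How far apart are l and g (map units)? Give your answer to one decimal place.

8.1 map units

The two most frequent reciprocal classes, g l py and + + +, are the parental types, so the F1 was g l py / + + +.
The two rarest classes, + l py and g + +, are the double crossovers. Comparing them with the parentals, only the g allele has switched, so g is the middle locus and the order is l – g – py.
Crossovers in the l–g interval produce the single-crossover classes g + py and + l + (67 + 52 = 119) plus the double crossovers (28).
RF(l–g) = (119 + 28) / 1819 = 147/1819 = 0.0808 → 8.1 map units.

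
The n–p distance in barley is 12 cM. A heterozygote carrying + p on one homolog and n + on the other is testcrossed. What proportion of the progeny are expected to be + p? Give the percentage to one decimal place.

A map distance of 12 cM corresponds to a recombination frequency of 0.120.
The F1 is + p / n +, so + p is a parental gamete class with expected frequency (1 − r)/2 = 0.880/2 = 0.4400.
That is 0.4400 = 44.0% of the progeny.

44.0%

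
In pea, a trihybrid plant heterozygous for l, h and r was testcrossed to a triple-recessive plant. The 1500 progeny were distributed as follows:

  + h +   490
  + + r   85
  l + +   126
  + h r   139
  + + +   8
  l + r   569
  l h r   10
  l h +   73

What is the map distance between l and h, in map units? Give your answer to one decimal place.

The two most frequent reciprocal classes, + h + and l + r, are the parental types, so the F1 was + h + / l + r.
The two rarest classes, + + + and l h r, are the double crossovers. Comparing them with the parentals, only the h allele has switched, so h is the middle locus and the order is r – h – l.
Crossovers in the h–l interval produce the single-crossover classes l h + and + + r (73 + 85 = 158) plus the double crossovers (18).
RF(h–l) = (158 + 18) / 1500 = 176/1500 = 0.1173 → 11.7 map units.

11.7 map units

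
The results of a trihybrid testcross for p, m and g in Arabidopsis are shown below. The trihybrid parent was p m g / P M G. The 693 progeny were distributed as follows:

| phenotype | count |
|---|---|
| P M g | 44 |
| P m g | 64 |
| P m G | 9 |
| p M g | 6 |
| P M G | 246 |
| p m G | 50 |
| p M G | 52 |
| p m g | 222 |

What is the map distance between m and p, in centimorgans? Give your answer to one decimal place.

18.9 centimorgans

The two rarest classes, p M g and P m G, are the double crossovers. Comparing them with the parentals, only the m allele has switched, so m is the middle locus and the order is p – m – g.
Crossovers in the p–m interval produce the single-crossover classes P m g and p M G (64 + 52 = 116) plus the double crossovers (15).
RF(p–m) = (116 + 15) / 693 = 131/693 = 0.1890 → 18.9 centimorgans.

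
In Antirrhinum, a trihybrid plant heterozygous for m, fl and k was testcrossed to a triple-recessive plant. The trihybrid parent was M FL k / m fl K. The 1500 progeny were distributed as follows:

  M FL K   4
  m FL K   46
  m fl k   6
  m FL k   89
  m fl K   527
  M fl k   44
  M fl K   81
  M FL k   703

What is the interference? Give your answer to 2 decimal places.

The two rarest classes, M FL K and m fl k, are the double crossovers. Comparing them with the parentals, only the k allele has switched, so k is the middle locus and the order is fl – k – m.
fl–k: (90 + 10)/1500 = 0.0667; k–m: (170 + 10)/1500 = 0.1200.
Expected DCO frequency = 0.0667 × 0.1200 ≈ 0.00800; observed = 10/1500 ≈ 0.00667.
Coefficient of coincidence = 0.00667/0.00800 ≈ 0.83; interference = 1 − 0.83 = 0.17.

0.17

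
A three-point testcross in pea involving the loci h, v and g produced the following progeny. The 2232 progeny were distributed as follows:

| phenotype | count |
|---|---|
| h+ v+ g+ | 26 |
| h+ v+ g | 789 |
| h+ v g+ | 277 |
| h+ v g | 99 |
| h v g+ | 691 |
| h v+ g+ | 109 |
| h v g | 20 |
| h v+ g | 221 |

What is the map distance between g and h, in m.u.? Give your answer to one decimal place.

The two most frequent reciprocal classes, h v g+ and h+ v+ g, are the parental types, so the F1 was h v g+ / h+ v+ g.
The two rarest classes, h v g and h+ v+ g+, are the double crossovers. Comparing them with the parentals, only the g allele has switched, so g is the middle locus and the order is v – g – h.
Crossovers in the g–h interval produce the single-crossover classes h+ v g+ and h v+ g (277 + 221 = 498) plus the double crossovers (46).
RF(g–h) = (498 + 46) / 2232 = 544/2232 = 0.2437 → 24.4 m.u.

24.4 m.u.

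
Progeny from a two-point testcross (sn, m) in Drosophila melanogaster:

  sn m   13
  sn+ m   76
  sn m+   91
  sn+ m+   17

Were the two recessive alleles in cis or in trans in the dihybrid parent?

The two most frequent classes are sn+ m (76) and sn m+ (91); these are the parental (non-recombinant) types.
So the F1 carried sn+ m on one chromosome and sn m+ on the other — the recessive alleles are on opposite chromosomes (trans / repulsion).

trans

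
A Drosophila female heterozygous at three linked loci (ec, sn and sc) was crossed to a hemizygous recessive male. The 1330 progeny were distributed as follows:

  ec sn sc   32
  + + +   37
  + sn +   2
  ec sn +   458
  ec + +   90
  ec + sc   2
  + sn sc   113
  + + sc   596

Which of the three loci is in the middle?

ec

The two most frequent reciprocal classes, + + sc and ec sn +, are the parental types, so the F1 was + + sc / ec sn +.
The two rarest classes, ec + sc and + sn +, are the double crossovers. Comparing them with the parentals, only the ec allele has switched, so ec is the middle locus and the order is sn – ec – sc.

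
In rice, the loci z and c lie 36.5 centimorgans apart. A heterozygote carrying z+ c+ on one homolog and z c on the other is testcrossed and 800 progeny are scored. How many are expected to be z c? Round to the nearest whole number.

A map distance of 36.5 centimorgans corresponds to a recombination frequency of 0.365.
The F1 is z+ c+ / z c, so z c is a parental gamete class with expected frequency (1 − r)/2 = 0.635/2 = 0.3175.
Expected number = 0.3175 × 800 = 254.00 ≈ 254.

254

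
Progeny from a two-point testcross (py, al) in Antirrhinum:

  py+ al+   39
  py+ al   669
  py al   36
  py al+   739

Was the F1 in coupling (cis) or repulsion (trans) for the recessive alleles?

trans

The two most frequent classes are py+ al (669) and py al+ (739); these are the parental (non-recombinant) types.
So the F1 carried py+ al on one chromosome and py al+ on the other — the recessive alleles are on opposite chromosomes (trans / repulsion).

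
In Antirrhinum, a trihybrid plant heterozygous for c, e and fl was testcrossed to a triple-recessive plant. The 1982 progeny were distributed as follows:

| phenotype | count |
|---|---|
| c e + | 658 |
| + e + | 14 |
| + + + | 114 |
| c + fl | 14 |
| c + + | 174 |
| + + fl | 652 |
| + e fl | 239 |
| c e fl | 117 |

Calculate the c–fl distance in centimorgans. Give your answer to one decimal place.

The two most frequent reciprocal classes, c e + and + + fl, are the parental types, so the F1 was c e + / + + fl.
The two rarest classes, + e + and c + fl, are the double crossovers. Comparing them with the parentals, only the c allele has switched, so c is the middle locus and the order is e – c – fl.
Crossovers in the c–fl interval produce the single-crossover classes c e fl and + + + (117 + 114 = 231) plus the double crossovers (28).
RF(c–fl) = (231 + 28) / 1982 = 259/1982 = 0.1307 → 13.1 centimorgans.

13.1 centimorgans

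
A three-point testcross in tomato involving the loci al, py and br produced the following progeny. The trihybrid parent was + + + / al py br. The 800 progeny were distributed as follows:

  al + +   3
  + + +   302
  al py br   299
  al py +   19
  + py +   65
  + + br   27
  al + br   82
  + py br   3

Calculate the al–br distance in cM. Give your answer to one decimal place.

6.5 cM

The two rarest classes, al + + and + py br, are the double crossovers. Comparing them with the parentals, only the al allele has switched, so al is the middle locus and the order is py – al – br.
Crossovers in the al–br interval produce the single-crossover classes + + br and al py + (27 + 19 = 46) plus the double crossovers (6).
RF(al–br) = (46 + 6) / 800 = 52/800 = 0.0650 → 6.5 cM.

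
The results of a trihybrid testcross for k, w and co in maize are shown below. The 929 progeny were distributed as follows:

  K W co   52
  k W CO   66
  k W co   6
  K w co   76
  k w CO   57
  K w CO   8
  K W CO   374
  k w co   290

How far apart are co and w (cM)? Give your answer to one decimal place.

13.2 cM

The two most frequent reciprocal classes, k w co and K W CO, are the parental types, so the F1 was k w co / K W CO.
The two rarest classes, k W co and K w CO, are the double crossovers. Comparing them with the parentals, only the w allele has switched, so w is the middle locus and the order is k – w – co.
Crossovers in the w–co interval produce the single-crossover classes k w CO and K W co (57 + 52 = 109) plus the double crossovers (14).
RF(w–co) = (109 + 14) / 929 = 123/929 = 0.1324 → 13.2 cM.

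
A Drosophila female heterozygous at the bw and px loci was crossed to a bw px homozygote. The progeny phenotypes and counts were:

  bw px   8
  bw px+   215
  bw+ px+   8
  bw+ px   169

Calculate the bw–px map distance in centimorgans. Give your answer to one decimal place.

The two most frequent classes, bw+ px (169) and bw px+ (215), are the parental types, so the F1 was bw+ px / bw px+.
The recombinant classes are bw+ px+ and bw px: 8 + 8 = 16.
Recombination frequency = 16/400 = 0.0400 ≈ 4.0%, i.e. 4.0 centimorgans.

4.0 centimorgans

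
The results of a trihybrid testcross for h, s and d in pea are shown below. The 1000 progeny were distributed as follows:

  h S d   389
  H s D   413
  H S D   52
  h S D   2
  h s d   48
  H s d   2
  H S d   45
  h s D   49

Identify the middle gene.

d

The two most frequent reciprocal classes, h S d and H s D, are the parental types, so the F1 was h S d / H s D.
The two rarest classes, h S D and H s d, are the double crossovers. Comparing them with the parentals, only the d allele has switched, so d is the middle locus and the order is h – d – s.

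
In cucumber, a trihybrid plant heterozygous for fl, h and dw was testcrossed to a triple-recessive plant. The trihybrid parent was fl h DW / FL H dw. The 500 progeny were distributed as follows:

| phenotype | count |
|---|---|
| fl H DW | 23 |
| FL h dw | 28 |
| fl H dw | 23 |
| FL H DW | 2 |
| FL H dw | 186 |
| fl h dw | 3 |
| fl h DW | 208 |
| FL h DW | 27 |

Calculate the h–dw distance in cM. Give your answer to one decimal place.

11.2 cM

The two rarest classes, fl h dw and FL H DW, are the double crossovers. Comparing them with the parentals, only the dw allele has switched, so dw is the middle locus and the order is fl – dw – h.
Crossovers in the dw–h interval produce the single-crossover classes fl H DW and FL h dw (23 + 28 = 51) plus the double crossovers (5).
RF(dw–h) = (51 + 5) / 500 = 56/500 = 0.1120 → 11.2 cM.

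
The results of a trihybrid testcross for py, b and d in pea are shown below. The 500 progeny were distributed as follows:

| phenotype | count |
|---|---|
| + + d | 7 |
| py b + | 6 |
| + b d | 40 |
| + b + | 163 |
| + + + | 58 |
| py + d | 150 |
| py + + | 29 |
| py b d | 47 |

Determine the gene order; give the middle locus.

The two most frequent reciprocal classes, + b + and py + d, are the parental types, so the F1 was + b + / py + d.
The two rarest classes, py b + and + + d, are the double crossovers. Comparing them with the parentals, only the py allele has switched, so py is the middle locus and the order is b – py – d.

py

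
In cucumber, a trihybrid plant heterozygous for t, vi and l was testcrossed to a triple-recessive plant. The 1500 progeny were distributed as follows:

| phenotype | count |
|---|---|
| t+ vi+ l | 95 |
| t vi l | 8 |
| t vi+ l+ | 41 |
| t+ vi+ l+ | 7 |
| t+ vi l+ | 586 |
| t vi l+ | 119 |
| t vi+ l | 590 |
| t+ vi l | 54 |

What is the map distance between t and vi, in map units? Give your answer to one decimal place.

15.3 map units

The two most frequent reciprocal classes, t vi+ l and t+ vi l+, are the parental types, so the F1 was t vi+ l / t+ vi l+.
The two rarest classes, t vi l and t+ vi+ l+, are the double crossovers. Comparing them with the parentals, only the vi allele has switched, so vi is the middle locus and the order is l – vi – t.
Crossovers in the vi–t interval produce the single-crossover classes t+ vi+ l and t vi l+ (95 + 119 = 214) plus the double crossovers (15).
RF(vi–t) = (214 + 15) / 1500 = 229/1500 = 0.1527 → 15.3 map units.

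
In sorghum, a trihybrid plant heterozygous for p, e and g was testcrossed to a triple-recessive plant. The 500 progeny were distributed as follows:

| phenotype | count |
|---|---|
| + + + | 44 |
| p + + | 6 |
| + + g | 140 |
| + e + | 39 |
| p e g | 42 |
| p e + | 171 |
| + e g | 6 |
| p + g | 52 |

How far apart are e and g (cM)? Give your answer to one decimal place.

19.6 cM

The two most frequent reciprocal classes, p e + and + + g, are the parental types, so the F1 was p e + / + + g.
The two rarest classes, p + + and + e g, are the double crossovers. Comparing them with the parentals, only the e allele has switched, so e is the middle locus and the order is p – e – g.
Crossovers in the e–g interval produce the single-crossover classes p e g and + + + (42 + 44 = 86) plus the double crossovers (12).
RF(e–g) = (86 + 12) / 500 = 98/500 = 0.1960 → 19.6 cM.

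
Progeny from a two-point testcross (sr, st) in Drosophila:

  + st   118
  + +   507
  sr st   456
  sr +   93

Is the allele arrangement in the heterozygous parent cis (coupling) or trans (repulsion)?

cis

The two most frequent classes are + + (507) and sr st (456); these are the parental (non-recombinant) types.
So the F1 carried + + on one chromosome and sr st on the other — the recessive alleles are on the same chromosome (cis / coupling).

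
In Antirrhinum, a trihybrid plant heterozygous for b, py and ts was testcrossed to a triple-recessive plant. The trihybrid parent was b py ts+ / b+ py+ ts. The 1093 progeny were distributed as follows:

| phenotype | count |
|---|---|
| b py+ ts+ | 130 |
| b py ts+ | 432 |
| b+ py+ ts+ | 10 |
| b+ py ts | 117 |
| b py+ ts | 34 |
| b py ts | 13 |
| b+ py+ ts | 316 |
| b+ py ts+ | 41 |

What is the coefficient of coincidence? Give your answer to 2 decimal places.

The two rarest classes, b py ts and b+ py+ ts+, are the double crossovers. Comparing them with the parentals, only the ts allele has switched, so ts is the middle locus and the order is py – ts – b.
py–ts: (247 + 23)/1093 = 0.2470; ts–b: (75 + 23)/1093 = 0.0897.
Expected DCO frequency = 0.2470 × 0.0897 ≈ 0.02216; observed = 23/1093 ≈ 0.02104.
Coefficient of coincidence = 0.02104/0.02216 ≈ 0.95.

0.95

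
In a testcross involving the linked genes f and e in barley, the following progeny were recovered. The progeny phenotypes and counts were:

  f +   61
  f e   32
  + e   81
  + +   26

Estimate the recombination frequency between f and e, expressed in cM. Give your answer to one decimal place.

The two most frequent classes, + e (81) and f + (61), are the parental types, so the F1 was + e / f +.
The recombinant classes are + + and f e: 26 + 32 = 58.
Recombination frequency = 58/200 = 0.2900 ≈ 29.0%, i.e. 29.0 cM.

29.0 cM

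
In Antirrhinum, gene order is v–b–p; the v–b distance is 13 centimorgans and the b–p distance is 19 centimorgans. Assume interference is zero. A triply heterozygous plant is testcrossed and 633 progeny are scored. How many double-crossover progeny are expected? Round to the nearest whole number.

16

Map distances give recombination frequencies of 0.130 and 0.190 for the two intervals.
With no interference, expected double-crossover frequency = 0.130 × 0.190 = 0.02470.
Expected number = 0.02470 × 633 = 15.64 ≈ 16.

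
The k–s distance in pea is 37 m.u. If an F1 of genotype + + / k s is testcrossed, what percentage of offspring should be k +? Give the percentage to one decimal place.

A map distance of 37 m.u. corresponds to a recombination frequency of 0.370.
The F1 is + + / k s, so k + is a recombinant gamete class with expected frequency r/2 = 0.370/2 = 0.1850.
That is 0.1850 = 18.5% of the progeny.

18.5%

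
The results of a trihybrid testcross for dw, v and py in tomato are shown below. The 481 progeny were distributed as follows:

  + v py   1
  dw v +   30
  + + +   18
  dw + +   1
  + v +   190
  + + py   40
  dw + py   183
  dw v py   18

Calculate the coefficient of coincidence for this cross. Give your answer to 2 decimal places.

0.35

The two most frequent reciprocal classes, + v + and dw + py, are the parental types, so the F1 was + v + / dw + py.
The two rarest classes, + v py and dw + +, are the double crossovers. Comparing them with the parentals, only the py allele has switched, so py is the middle locus and the order is dw – py – v.
dw–py: (70 + 2)/481 = 0.1497; py–v: (36 + 2)/481 = 0.0790.
Expected DCO frequency = 0.1497 × 0.0790 ≈ 0.01183; observed = 2/481 ≈ 0.00416.
Coefficient of coincidence = 0.00416/0.01183 ≈ 0.35.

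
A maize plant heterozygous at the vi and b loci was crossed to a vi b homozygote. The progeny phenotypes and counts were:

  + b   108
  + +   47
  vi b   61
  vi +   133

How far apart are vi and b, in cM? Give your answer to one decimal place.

The two most frequent classes, + b (108) and vi + (133), are the parental types, so the F1 was + b / vi +.
The recombinant classes are + + and vi b: 47 + 61 = 108.
Recombination frequency = 108/349 = 0.3095 ≈ 30.9%, i.e. 30.9 cM.

30.9 cM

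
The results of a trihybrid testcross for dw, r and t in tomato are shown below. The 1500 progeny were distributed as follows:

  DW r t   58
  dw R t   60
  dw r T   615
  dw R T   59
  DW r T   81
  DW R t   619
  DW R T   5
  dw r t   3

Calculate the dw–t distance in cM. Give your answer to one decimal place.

The two most frequent reciprocal classes, dw r T and DW R t, are the parental types, so the F1 was dw r T / DW R t.
The two rarest classes, dw r t and DW R T, are the double crossovers. Comparing them with the parentals, only the t allele has switched, so t is the middle locus and the order is r – t – dw.
Crossovers in the t–dw interval produce the single-crossover classes DW r T and dw R t (81 + 60 = 141) plus the double crossovers (8).
RF(t–dw) = (141 + 8) / 1500 = 149/1500 = 0.0993 → 9.9 cM.

9.9 cM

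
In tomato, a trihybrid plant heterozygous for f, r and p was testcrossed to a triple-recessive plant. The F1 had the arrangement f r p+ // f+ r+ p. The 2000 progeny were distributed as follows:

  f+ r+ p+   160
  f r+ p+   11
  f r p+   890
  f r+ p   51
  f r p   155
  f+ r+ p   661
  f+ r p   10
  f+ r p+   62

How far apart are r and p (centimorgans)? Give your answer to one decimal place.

16.8 centimorgans

The two rarest classes, f r+ p+ and f+ r p, are the double crossovers. Comparing them with the parentals, only the r allele has switched, so r is the middle locus and the order is p – r – f.
Crossovers in the p–r interval produce the single-crossover classes f r p and f+ r+ p+ (155 + 160 = 315) plus the double crossovers (21).
RF(p–r) = (315 + 21) / 2000 = 336/2000 = 0.1680 → 16.8 centimorgans.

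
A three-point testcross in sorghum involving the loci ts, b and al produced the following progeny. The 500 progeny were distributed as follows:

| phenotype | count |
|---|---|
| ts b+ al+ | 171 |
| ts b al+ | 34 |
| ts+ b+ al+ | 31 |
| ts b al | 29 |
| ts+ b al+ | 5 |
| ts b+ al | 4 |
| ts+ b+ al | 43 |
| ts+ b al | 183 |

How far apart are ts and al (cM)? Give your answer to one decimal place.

The two most frequent reciprocal classes, ts+ b al and ts b+ al+, are the parental types, so the F1 was ts+ b al / ts b+ al+.
The two rarest classes, ts+ b al+ and ts b+ al, are the double crossovers. Comparing them with the parentals, only the al allele has switched, so al is the middle locus and the order is b – al – ts.
Crossovers in the al–ts interval produce the single-crossover classes ts b al and ts+ b+ al+ (29 + 31 = 60) plus the double crossovers (9).
RF(al–ts) = (60 + 9) / 500 = 69/500 = 0.1380 → 13.8 cM.

13.8 cM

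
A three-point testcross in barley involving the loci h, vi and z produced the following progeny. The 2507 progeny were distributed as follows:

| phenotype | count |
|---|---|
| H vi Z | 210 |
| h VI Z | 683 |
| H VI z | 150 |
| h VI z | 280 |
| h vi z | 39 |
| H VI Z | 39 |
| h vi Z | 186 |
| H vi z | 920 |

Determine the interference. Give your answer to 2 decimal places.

The two most frequent reciprocal classes, h VI Z and H vi z, are the parental types, so the F1 was h VI Z / H vi z.
The two rarest classes, H VI Z and h vi z, are the double crossovers. Comparing them with the parentals, only the h allele has switched, so h is the middle locus and the order is z – h – vi.
z–h: (490 + 78)/2507 = 0.2266; h–vi: (336 + 78)/2507 = 0.1651.
Expected DCO frequency = 0.2266 × 0.1651 ≈ 0.03741; observed = 78/2507 ≈ 0.03111.
Coefficient of coincidence = 0.03111/0.03741 ≈ 0.83; interference = 1 − 0.83 = 0.17.

0.17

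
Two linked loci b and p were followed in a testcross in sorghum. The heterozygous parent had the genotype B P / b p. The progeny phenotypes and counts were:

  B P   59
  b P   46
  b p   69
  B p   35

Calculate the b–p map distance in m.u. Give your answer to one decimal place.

The recombinant classes are B p and b P: 35 + 46 = 81.
Recombination frequency = 81/209 = 0.3876 ≈ 38.8%, i.e. 38.8 m.u.

38.8 m.u.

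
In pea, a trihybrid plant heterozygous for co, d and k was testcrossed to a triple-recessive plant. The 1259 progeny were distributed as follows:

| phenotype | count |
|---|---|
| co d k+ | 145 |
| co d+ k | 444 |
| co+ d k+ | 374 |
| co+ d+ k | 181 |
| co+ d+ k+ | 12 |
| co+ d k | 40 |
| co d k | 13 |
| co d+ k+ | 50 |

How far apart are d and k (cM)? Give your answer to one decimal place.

The two most frequent reciprocal classes, co d+ k and co+ d k+, are the parental types, so the F1 was co d+ k / co+ d k+.
The two rarest classes, co d k and co+ d+ k+, are the double crossovers. Comparing them with the parentals, only the d allele has switched, so d is the middle locus and the order is co – d – k.
Crossovers in the d–k interval produce the single-crossover classes co d+ k+ and co+ d k (50 + 40 = 90) plus the double crossovers (25).
RF(d–k) = (90 + 25) / 1259 = 115/1259 = 0.0913 → 9.1 cM.

9.1 cM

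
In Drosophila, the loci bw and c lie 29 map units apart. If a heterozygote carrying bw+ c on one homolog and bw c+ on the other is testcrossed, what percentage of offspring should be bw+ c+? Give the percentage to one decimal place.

14.5%

A map distance of 29 map units corresponds to a recombination frequency of 0.290.
The F1 is bw+ c / bw c+, so bw+ c+ is a recombinant gamete class with expected frequency r/2 = 0.290/2 = 0.1450.
That is 0.1450 = 14.5% of the progeny.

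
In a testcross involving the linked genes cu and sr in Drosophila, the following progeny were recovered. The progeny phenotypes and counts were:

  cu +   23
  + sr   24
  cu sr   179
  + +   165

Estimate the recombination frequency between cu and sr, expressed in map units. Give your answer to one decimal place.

12.0 map units

The two most frequent classes, + + (165) and cu sr (179), are the parental types, so the F1 was + + / cu sr.
The recombinant classes are + sr and cu +: 24 + 23 = 47.
Recombination frequency = 47/391 = 0.1202 ≈ 12.0%, i.e. 12.0 map units.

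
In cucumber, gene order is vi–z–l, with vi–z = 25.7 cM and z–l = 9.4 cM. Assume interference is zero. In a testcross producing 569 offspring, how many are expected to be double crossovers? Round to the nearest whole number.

Map distances give recombination frequencies of 0.257 and 0.094 for the two intervals.
With no interference, expected double-crossover frequency = 0.257 × 0.094 = 0.02416.
Expected number = 0.02416 × 569 = 13.75 ≈ 14.

14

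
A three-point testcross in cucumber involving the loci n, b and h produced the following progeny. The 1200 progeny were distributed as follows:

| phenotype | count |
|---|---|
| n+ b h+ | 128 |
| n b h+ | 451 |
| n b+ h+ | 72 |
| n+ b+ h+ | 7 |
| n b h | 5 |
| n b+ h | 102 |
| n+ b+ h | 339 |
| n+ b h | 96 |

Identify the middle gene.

h

The two most frequent reciprocal classes, n b h+ and n+ b+ h, are the parental types, so the F1 was n b h+ / n+ b+ h.
The two rarest classes, n b h and n+ b+ h+, are the double crossovers. Comparing them with the parentals, only the h allele has switched, so h is the middle locus and the order is n – h – b.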